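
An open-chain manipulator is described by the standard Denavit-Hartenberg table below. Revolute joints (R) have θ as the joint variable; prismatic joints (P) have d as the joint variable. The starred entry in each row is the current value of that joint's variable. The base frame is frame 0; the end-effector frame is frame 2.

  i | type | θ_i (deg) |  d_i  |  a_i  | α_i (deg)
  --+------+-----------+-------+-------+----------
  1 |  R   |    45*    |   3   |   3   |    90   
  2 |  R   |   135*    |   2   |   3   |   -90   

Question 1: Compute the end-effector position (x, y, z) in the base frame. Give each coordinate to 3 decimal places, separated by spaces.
after link 1: o_1 = (2.1213, 2.1213, 3.0000)
after link 2: o_2 = (2.0355, -0.7929, 5.1213)

2.036 -0.793 5.121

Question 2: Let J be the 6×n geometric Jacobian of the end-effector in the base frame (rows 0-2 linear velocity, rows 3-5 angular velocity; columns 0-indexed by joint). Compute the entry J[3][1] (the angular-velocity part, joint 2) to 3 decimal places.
0.707

axis z_1 = (0.7071,-0.7071,0.0000); lever o_n−o_1 = (-0.0858,-2.9142,2.1213)
cross product → J_v[:, 1] = (-1.5000,-1.5000,-2.1213)
J_ω[:, 1] = z_1
entry J[3][1] = 0.7071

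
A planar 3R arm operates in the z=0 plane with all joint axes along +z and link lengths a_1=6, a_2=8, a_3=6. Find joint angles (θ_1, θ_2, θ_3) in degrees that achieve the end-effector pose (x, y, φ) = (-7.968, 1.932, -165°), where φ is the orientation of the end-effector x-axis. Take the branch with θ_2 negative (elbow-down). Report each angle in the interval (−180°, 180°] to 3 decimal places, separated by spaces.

-135.001 -149.997 119.998

wrist centre = target − a_3·(cos φ, sin φ) = (-2.1724, 3.4849)
cos θ_2 = (16.8641−6²−8²)/(2·6·8) = -0.8660; θ_2 = -149.9969° (elbow-down)
β = atan2(3.4849,-2.1724) = 121.9388°; ψ = atan2(-4.0004,-0.9280) = -103.0602°
θ_1 = β − ψ = 224.9990°
θ_3 = φ − θ_1 − θ_2 = 119.9979° (wrapped to (-180°,180°])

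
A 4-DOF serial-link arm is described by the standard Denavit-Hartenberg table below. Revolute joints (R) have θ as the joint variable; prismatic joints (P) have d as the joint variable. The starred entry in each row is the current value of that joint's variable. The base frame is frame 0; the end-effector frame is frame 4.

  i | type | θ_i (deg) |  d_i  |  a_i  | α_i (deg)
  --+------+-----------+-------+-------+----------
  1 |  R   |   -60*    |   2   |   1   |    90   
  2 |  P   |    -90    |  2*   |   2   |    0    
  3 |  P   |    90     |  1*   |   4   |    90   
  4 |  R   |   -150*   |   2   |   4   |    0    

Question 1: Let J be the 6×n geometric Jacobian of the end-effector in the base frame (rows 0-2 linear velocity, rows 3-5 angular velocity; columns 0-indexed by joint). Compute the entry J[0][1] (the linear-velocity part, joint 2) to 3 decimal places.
-0.866

prismatic axis z_1 = (-0.8660,-0.5000,0.0000)
J_v[:, 1] = z_1; J_ω[:, 1] = (0,0,0)
entry J[0][1] = -0.8660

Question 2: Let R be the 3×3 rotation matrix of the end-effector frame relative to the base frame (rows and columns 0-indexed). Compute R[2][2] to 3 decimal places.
-1.000

End-effector z-axis (col 2 of R) = (-0.0000,-0.0000,-1.0000)
R[2][2] = -1.0000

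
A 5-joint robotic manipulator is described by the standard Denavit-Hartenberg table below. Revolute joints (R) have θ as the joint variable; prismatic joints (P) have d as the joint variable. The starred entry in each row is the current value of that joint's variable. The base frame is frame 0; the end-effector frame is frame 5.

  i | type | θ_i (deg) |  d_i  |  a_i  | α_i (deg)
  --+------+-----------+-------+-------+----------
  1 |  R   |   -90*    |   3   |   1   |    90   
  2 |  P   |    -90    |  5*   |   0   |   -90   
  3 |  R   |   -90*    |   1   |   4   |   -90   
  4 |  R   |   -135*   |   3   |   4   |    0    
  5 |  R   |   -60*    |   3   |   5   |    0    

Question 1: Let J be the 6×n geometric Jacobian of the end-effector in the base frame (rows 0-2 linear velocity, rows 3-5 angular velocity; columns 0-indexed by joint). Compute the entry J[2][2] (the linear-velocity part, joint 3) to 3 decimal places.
axis z_2 = (0.0000,-1.0000,0.0000); lever o_n−o_2 = (3.6581,-2.5343,-6.0000)
cross product → J_v[:, 2] = (6.0000,0.0000,3.6581)
J_ω[:, 2] = z_2
entry J[2][2] = 3.6581

3.658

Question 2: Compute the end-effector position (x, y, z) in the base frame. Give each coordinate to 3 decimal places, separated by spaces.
after link 1: o_1 = (0.0000, -1.0000, 3.0000)
after link 2: o_2 = (-5.0000, -1.0000, 3.0000)
after link 3: o_3 = (-9.0000, -2.0000, 3.0000)
after link 4: o_4 = (-6.1716, -4.8284, 0.0000)
after link 5: o_5 = (-1.3419, -3.5343, -3.0000)

-1.342 -3.534 -3.000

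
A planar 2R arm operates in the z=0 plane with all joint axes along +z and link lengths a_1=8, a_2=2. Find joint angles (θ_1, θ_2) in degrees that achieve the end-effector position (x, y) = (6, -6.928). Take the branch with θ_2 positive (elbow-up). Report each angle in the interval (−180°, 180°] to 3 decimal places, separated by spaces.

-60.000 60.006

cos θ_2 = (83.9972−8²−2²)/(2·8·2) = 0.4999; θ_2 = 60.0058° (elbow-up)
β = atan2(-6.9280,6.0000) = -49.1058°; ψ = atan2(1.7322,8.9998) = 10.8942°
θ_1 = β − ψ = -60.0000°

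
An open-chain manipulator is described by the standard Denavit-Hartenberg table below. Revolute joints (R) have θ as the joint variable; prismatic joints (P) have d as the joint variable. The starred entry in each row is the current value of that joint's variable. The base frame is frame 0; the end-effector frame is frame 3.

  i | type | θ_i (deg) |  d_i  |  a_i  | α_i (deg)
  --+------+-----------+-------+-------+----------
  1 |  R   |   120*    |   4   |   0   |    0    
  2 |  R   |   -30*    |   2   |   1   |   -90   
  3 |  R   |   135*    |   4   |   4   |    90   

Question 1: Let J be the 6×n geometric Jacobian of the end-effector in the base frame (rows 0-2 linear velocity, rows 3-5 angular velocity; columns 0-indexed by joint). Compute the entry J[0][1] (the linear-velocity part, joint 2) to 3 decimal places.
1.828

axis z_1 = (0.0000,0.0000,1.0000); lever o_n−o_1 = (-4.0000,-1.8284,-0.8284)
cross product → J_v[:, 1] = (1.8284,-4.0000,0.0000)
J_ω[:, 1] = z_1
entry J[0][1] = 1.8284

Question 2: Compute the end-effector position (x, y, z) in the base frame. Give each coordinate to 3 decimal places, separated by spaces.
after link 1: o_1 = (0.0000, 0.0000, 4.0000)
after link 2: o_2 = (0.0000, 1.0000, 6.0000)
after link 3: o_3 = (-4.0000, -1.8284, 3.1716)

-4.000 -1.828 3.172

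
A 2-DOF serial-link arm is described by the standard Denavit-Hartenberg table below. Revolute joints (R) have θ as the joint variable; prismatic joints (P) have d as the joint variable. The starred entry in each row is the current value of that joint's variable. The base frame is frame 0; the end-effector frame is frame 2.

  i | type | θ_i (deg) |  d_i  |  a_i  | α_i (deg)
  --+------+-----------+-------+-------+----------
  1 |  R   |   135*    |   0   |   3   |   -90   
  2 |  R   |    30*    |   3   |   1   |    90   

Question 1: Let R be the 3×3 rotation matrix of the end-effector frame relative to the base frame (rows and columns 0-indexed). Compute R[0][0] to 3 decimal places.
End-effector x-axis (col 0 of R) = (-0.6124,0.6124,-0.5000)
R[0][0] = -0.6124

-0.612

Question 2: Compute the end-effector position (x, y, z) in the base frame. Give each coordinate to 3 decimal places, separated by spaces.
-4.855 0.612 -0.500

after link 1: o_1 = (-2.1213, 2.1213, 0.0000)
after link 2: o_2 = (-4.8550, 0.6124, -0.5000)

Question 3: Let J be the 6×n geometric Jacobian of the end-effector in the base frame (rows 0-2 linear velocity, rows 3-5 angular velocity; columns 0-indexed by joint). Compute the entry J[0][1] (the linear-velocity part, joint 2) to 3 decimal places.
0.354

axis z_1 = (-0.7071,-0.7071,0.0000); lever o_n−o_1 = (-2.7337,-1.5089,-0.5000)
cross product → J_v[:, 1] = (0.3536,-0.3536,-0.8660)
J_ω[:, 1] = z_1
entry J[0][1] = 0.3536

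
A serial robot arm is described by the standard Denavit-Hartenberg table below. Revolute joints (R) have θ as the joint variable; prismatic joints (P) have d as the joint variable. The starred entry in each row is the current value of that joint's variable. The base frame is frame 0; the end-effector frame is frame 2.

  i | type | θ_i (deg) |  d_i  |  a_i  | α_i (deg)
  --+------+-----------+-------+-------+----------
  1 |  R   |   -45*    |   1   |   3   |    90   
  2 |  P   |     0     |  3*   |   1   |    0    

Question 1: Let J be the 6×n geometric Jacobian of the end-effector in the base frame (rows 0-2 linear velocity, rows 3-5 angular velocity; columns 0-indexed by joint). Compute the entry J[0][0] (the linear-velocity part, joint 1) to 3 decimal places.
4.950

axis z_0 = ẑ; lever o_n−o_0 = (0.7071,-4.9497,1.0000)
cross product → J_v[:, 0] = (4.9497,0.7071,-0.0000)
J_ω[:, 0] = z_0
entry J[0][0] = 4.9497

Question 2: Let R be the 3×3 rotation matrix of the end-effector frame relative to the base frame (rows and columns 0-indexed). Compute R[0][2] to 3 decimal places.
-0.707

End-effector z-axis (col 2 of R) = (-0.7071,-0.7071,0.0000)
R[0][2] = -0.7071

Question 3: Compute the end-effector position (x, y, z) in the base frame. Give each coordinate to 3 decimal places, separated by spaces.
0.707 -4.950 1.000

after link 1: o_1 = (2.1213, -2.1213, 1.0000)
after link 2: o_2 = (0.7071, -4.9497, 1.0000)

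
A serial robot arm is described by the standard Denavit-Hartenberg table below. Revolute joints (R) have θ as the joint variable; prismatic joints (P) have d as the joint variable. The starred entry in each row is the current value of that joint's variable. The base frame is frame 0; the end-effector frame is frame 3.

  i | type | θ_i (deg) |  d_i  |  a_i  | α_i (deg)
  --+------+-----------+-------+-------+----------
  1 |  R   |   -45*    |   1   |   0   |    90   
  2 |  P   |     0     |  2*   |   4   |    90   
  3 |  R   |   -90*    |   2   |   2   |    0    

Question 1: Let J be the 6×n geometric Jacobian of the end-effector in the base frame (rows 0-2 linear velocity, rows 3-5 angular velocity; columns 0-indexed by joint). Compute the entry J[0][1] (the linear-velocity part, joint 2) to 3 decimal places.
prismatic axis z_1 = (-0.7071,-0.7071,0.0000)
J_v[:, 1] = z_1; J_ω[:, 1] = (0,0,0)
entry J[0][1] = -0.7071

-0.707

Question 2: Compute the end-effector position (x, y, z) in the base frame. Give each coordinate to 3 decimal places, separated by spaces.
after link 1: o_1 = (0.0000, 0.0000, 1.0000)
after link 2: o_2 = (1.4142, -4.2426, 1.0000)
after link 3: o_3 = (2.8284, -2.8284, -1.0000)

2.828 -2.828 -1.000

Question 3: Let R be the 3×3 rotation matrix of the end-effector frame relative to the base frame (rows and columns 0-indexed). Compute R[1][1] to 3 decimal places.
-0.707

End-effector y-axis (col 1 of R) = (0.7071,-0.7071,0.0000)
R[1][1] = -0.7071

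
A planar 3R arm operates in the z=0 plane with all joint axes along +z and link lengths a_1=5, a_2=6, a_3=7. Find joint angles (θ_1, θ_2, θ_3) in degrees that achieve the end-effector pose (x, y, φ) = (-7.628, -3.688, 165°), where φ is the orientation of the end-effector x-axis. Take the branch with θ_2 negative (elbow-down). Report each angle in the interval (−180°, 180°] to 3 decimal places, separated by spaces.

-30.004 -120.002 -44.994

wrist centre = target − a_3·(cos φ, sin φ) = (-0.8665, -5.4997)
cos θ_2 = (30.9979−5²−6²)/(2·5·6) = -0.5000; θ_2 = -120.0023° (elbow-down)
β = atan2(-5.4997,-0.8665) = -98.9537°; ψ = atan2(-5.1960,1.9998) = -68.9498°
θ_1 = β − ψ = -30.0039°
θ_3 = φ − θ_1 − θ_2 = -44.9938° (wrapped to (-180°,180°])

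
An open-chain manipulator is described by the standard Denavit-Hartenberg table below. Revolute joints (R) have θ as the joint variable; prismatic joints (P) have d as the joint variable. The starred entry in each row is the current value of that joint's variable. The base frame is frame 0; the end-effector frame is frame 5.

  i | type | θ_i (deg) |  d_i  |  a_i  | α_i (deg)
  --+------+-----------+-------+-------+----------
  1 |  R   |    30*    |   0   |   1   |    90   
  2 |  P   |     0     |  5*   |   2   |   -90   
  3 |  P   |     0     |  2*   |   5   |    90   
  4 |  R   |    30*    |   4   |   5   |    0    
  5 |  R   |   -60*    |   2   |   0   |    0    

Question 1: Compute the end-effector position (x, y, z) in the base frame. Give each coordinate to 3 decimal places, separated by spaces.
16.178 -3.361 4.500

after link 1: o_1 = (0.8660, 0.5000, 0.0000)
after link 2: o_2 = (5.0981, -2.8301, 0.0000)
after link 3: o_3 = (9.4282, -0.3301, 2.0000)
after link 4: o_4 = (15.1782, -1.6292, 4.5000)
after link 5: o_5 = (16.1782, -3.3612, 4.5000)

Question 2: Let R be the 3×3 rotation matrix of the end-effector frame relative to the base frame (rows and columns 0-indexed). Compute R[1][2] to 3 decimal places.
End-effector z-axis (col 2 of R) = (0.5000,-0.8660,0.0000)
R[1][2] = -0.8660

-0.866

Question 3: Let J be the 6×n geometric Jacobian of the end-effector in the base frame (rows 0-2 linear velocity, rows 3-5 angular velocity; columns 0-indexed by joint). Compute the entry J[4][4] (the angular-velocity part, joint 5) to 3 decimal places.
axis z_4 = (0.5000,-0.8660,0.0000); lever o_n−o_4 = (1.0000,-1.7321,0.0000)
cross product → J_v[:, 4] = (0.0000,0.0000,0.0000)
J_ω[:, 4] = z_4
entry J[4][4] = -0.8660

-0.866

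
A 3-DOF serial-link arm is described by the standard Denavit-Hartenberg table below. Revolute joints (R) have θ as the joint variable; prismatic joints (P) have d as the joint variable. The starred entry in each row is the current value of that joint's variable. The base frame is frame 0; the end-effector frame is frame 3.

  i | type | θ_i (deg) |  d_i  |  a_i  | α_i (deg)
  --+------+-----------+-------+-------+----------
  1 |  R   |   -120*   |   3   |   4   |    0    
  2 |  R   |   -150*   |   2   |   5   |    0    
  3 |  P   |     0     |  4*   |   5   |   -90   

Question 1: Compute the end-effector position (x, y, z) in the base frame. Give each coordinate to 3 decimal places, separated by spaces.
-2.000 6.536 9.000

after link 1: o_1 = (-2.0000, -3.4641, 3.0000)
after link 2: o_2 = (-2.0000, 1.5359, 5.0000)
after link 3: o_3 = (-2.0000, 6.5359, 9.0000)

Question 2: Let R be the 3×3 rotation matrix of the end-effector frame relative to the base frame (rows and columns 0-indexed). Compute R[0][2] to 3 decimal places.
End-effector z-axis (col 2 of R) = (-1.0000,-0.0000,0.0000)
R[0][2] = -1.0000

-1.000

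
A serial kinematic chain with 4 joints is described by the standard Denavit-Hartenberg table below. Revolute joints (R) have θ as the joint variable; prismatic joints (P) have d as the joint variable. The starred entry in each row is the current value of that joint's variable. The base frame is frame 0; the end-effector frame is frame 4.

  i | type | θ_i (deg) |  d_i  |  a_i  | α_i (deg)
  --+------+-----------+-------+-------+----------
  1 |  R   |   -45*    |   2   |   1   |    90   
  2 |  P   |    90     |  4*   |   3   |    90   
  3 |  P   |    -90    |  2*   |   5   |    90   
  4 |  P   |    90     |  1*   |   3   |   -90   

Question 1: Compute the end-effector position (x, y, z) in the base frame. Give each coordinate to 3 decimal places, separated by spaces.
after link 1: o_1 = (0.7071, -0.7071, 2.0000)
after link 2: o_2 = (-2.1213, -3.5355, 5.0000)
after link 3: o_3 = (2.8284, -1.4142, 5.0000)
after link 4: o_4 = (4.9497, -3.5355, 4.0000)

4.950 -3.536 4.000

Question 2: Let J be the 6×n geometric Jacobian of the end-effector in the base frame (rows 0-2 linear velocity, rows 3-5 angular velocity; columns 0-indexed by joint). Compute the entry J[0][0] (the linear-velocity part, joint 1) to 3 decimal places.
3.536

axis z_0 = ẑ; lever o_n−o_0 = (4.9497,-3.5355,4.0000)
cross product → J_v[:, 0] = (3.5355,4.9497,-0.0000)
J_ω[:, 0] = z_0
entry J[0][0] = 3.5355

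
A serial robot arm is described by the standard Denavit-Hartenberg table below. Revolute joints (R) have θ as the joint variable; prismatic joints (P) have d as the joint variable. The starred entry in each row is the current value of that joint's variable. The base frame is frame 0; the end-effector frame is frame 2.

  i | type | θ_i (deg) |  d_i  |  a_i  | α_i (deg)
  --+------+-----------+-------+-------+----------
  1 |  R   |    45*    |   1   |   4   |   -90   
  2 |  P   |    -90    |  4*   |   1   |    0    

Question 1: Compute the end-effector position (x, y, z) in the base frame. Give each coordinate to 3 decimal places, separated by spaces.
0.000 5.657 2.000

after link 1: o_1 = (2.8284, 2.8284, 1.0000)
after link 2: o_2 = (0.0000, 5.6569, 2.0000)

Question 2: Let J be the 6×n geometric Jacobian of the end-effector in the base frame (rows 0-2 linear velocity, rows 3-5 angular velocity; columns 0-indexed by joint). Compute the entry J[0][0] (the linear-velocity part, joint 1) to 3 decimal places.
axis z_0 = ẑ; lever o_n−o_0 = (0.0000,5.6569,2.0000)
cross product → J_v[:, 0] = (-5.6569,0.0000,0.0000)
J_ω[:, 0] = z_0
entry J[0][0] = -5.6569

-5.657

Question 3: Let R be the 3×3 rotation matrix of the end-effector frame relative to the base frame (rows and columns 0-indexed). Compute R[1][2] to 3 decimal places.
End-effector z-axis (col 2 of R) = (-0.7071,0.7071,0.0000)
R[1][2] = 0.7071

0.707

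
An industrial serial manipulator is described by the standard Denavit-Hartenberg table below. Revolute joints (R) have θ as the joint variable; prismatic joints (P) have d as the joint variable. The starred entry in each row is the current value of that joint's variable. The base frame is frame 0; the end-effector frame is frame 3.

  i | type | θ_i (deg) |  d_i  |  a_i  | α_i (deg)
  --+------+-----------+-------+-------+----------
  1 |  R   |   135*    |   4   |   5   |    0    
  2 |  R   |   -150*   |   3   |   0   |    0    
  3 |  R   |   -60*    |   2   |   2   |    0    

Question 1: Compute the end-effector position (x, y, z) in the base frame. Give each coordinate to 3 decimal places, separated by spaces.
-3.018 1.604 9.000

after link 1: o_1 = (-3.5355, 3.5355, 4.0000)
after link 2: o_2 = (-3.5355, 3.5355, 7.0000)
after link 3: o_3 = (-3.0179, 1.6037, 9.0000)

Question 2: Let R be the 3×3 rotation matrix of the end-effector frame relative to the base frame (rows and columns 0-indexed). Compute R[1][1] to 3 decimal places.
End-effector y-axis (col 1 of R) = (0.9659,0.2588,0.0000)
R[1][1] = 0.2588

0.259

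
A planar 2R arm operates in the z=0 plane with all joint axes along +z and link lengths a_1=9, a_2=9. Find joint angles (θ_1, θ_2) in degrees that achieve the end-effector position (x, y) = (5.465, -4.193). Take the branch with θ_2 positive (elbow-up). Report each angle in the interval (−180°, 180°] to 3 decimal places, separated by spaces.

-104.997 135.001

cos θ_2 = (47.4475−9²−9²)/(2·9·9) = -0.7071; θ_2 = 135.0006° (elbow-up)
β = atan2(-4.1930,5.4650) = -37.4971°; ψ = atan2(6.3639,2.6360) = 67.5003°
θ_1 = β − ψ = -104.9974°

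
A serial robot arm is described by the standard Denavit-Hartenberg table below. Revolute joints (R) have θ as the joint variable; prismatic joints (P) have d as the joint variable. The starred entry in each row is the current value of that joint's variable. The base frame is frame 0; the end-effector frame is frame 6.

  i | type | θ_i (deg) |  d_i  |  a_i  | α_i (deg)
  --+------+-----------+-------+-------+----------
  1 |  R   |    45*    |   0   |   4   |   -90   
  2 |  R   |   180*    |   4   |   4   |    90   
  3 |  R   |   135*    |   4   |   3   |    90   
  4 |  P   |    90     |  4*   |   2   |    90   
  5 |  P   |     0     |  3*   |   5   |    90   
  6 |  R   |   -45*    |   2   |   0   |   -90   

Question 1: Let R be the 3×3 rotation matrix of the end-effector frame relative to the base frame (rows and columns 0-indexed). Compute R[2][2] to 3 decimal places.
End-effector z-axis (col 2 of R) = (0.0000,0.7071,-0.7071)
R[2][2] = -0.7071

-0.707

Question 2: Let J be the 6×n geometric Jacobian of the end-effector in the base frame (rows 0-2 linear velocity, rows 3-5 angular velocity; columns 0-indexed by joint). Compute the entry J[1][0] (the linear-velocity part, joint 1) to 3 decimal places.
axis z_0 = ẑ; lever o_n−o_0 = (-4.8284,8.8284,-11.0000)
cross product → J_v[:, 0] = (-8.8284,-4.8284,0.0000)
J_ω[:, 0] = z_0
entry J[1][0] = -4.8284

-4.828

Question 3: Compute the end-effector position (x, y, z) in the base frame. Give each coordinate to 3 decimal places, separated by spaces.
-4.828 8.828 -11.000

after link 1: o_1 = (2.8284, 2.8284, 0.0000)
after link 2: o_2 = (-2.8284, 2.8284, -0.0000)
after link 3: o_3 = (-2.8284, 5.8284, -4.0000)
after link 4: o_4 = (-6.8284, 5.8284, -6.0000)
after link 5: o_5 = (-6.8284, 8.8284, -11.0000)
after link 6: o_6 = (-4.8284, 8.8284, -11.0000)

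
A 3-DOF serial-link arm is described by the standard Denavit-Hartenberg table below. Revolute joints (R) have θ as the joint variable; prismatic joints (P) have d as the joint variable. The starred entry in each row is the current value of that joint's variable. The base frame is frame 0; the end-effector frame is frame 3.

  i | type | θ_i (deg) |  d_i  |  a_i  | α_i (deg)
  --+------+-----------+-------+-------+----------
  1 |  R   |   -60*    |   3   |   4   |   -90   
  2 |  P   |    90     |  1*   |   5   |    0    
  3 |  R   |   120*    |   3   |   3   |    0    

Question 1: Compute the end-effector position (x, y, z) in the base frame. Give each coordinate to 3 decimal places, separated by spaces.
4.165 0.786 -0.500

after link 1: o_1 = (2.0000, -3.4641, 3.0000)
after link 2: o_2 = (2.8660, -2.9641, -2.0000)
after link 3: o_3 = (4.1651, 0.7859, -0.5000)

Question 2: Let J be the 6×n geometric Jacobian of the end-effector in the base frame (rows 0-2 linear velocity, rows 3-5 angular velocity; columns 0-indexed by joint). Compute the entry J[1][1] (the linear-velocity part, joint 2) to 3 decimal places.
0.500

prismatic axis z_1 = (0.8660,0.5000,0.0000)
J_v[:, 1] = z_1; J_ω[:, 1] = (0,0,0)
entry J[1][1] = 0.5000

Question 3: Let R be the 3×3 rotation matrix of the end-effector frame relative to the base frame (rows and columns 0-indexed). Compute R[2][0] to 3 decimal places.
0.500

End-effector x-axis (col 0 of R) = (-0.4330,0.7500,0.5000)
R[2][0] = 0.5000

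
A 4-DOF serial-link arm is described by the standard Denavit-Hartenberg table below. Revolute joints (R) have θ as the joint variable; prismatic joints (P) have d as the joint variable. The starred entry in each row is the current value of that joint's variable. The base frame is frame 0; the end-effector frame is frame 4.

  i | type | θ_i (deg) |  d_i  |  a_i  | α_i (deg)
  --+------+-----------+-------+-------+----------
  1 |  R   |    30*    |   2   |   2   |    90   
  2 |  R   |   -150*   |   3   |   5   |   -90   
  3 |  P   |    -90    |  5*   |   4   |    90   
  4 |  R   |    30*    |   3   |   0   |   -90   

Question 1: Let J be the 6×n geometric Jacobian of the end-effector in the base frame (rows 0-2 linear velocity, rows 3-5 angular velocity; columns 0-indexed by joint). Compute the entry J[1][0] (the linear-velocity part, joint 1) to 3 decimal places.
axis z_0 = ẑ; lever o_n−o_0 = (5.8971,-4.6782,-3.3301)
cross product → J_v[:, 0] = (4.6782,5.8971,-0.0000)
J_ω[:, 0] = z_0
entry J[1][0] = 5.8971

5.897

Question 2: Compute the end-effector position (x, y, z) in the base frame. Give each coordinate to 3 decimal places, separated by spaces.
after link 1: o_1 = (1.7321, 1.0000, 2.0000)
after link 2: o_2 = (-0.5179, -3.7631, -0.5000)
after link 3: o_3 = (3.6471, -5.9772, -4.8301)
after link 4: o_4 = (5.8971, -4.6782, -3.3301)

5.897 -4.678 -3.330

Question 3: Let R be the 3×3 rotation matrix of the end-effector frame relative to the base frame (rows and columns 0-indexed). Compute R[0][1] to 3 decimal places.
-0.750

End-effector y-axis (col 1 of R) = (-0.7500,-0.4330,-0.5000)
R[0][1] = -0.7500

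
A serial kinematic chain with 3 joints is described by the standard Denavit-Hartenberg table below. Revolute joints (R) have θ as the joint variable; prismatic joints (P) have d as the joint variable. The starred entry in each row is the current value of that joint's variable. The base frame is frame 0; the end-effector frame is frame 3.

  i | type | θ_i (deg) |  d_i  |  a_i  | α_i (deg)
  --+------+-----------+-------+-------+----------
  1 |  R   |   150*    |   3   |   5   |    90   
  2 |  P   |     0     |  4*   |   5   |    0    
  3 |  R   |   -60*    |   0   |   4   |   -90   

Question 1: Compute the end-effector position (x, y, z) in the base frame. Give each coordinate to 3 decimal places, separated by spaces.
-8.392 9.464 -0.464

after link 1: o_1 = (-4.3301, 2.5000, 3.0000)
after link 2: o_2 = (-6.6603, 8.4641, 3.0000)
after link 3: o_3 = (-8.3923, 9.4641, -0.4641)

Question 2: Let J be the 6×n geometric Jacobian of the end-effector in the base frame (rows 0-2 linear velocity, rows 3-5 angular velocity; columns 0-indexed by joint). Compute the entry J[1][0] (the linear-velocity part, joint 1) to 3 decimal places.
axis z_0 = ẑ; lever o_n−o_0 = (-8.3923,9.4641,-0.4641)
cross product → J_v[:, 0] = (-9.4641,-8.3923,0.0000)
J_ω[:, 0] = z_0
entry J[1][0] = -8.3923

-8.392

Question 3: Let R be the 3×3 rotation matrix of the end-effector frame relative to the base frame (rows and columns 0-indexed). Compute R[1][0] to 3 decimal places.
0.250

End-effector x-axis (col 0 of R) = (-0.4330,0.2500,-0.8660)
R[1][0] = 0.2500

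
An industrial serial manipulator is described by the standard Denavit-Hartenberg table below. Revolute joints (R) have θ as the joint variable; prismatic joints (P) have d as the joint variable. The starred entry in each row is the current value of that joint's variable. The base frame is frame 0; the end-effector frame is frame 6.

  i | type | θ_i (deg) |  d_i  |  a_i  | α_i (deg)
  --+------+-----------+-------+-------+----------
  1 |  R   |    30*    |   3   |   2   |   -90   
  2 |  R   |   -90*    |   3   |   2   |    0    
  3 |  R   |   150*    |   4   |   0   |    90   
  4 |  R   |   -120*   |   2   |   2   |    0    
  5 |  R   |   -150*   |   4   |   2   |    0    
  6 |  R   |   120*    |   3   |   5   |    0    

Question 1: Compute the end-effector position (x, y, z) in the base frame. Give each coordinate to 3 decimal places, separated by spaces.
after link 1: o_1 = (1.7321, 1.0000, 3.0000)
after link 2: o_2 = (0.2321, 3.5981, 5.0000)
after link 3: o_3 = (-1.7679, 7.0622, 5.0000)
after link 4: o_4 = (0.1651, 6.1782, 6.8660)
after link 5: o_5 = (2.1651, 9.6423, 8.8660)
after link 6: o_6 = (3.7901, 7.6937, 14.1160)

3.790 7.694 14.116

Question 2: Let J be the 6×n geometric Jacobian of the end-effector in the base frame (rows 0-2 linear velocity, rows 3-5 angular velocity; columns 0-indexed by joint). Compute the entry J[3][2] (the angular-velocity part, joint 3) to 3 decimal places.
-0.500

axis z_2 = (-0.5000,0.8660,0.0000); lever o_n−o_2 = (3.5580,4.0957,9.1160)
cross product → J_v[:, 2] = (7.8947,4.5580,-5.1292)
J_ω[:, 2] = z_2
entry J[3][2] = -0.5000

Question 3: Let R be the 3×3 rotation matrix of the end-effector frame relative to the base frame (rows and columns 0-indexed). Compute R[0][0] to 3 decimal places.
End-effector x-axis (col 0 of R) = (-0.1250,-0.6495,0.7500)
R[0][0] = -0.1250

-0.125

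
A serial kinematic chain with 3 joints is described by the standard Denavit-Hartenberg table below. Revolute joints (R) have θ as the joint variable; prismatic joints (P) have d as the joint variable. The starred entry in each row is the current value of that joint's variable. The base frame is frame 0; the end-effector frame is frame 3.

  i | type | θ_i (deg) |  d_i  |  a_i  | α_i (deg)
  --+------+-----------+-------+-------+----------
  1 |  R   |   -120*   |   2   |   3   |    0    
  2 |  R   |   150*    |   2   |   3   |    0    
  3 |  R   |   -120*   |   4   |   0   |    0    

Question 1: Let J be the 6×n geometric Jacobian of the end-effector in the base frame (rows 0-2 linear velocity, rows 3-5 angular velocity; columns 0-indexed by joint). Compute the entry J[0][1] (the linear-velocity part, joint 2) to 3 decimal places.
-1.500

axis z_1 = (0.0000,0.0000,1.0000); lever o_n−o_1 = (2.5981,1.5000,6.0000)
cross product → J_v[:, 1] = (-1.5000,2.5981,0.0000)
J_ω[:, 1] = z_1
entry J[0][1] = -1.5000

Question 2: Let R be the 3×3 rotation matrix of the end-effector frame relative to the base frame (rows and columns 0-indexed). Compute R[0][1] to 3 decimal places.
End-effector y-axis (col 1 of R) = (1.0000,0.0000,0.0000)
R[0][1] = 1.0000

1.000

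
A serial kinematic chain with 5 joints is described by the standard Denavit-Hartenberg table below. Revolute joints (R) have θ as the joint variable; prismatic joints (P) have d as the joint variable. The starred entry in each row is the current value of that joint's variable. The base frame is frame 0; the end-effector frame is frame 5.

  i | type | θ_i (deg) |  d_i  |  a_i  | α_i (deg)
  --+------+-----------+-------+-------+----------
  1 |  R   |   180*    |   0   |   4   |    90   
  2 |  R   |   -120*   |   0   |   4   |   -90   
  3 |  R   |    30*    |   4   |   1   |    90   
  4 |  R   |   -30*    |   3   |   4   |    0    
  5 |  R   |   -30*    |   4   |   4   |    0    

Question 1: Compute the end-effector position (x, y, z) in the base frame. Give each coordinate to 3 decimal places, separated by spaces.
after link 1: o_1 = (-4.0000, 0.0000, 0.0000)
after link 2: o_2 = (-2.0000, 0.0000, -3.4641)
after link 3: o_3 = (-5.0311, -0.5000, -6.2141)
after link 4: o_4 = (-1.0490, 0.3660, -9.1112)
after link 5: o_5 = (3.8170, 2.8301, -10.6112)

3.817 2.830 -10.611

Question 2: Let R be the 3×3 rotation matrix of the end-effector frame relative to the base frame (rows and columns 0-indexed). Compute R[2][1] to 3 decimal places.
End-effector y-axis (col 1 of R) = (-0.0580,-0.4330,-0.8995)
R[2][1] = -0.8995

-0.900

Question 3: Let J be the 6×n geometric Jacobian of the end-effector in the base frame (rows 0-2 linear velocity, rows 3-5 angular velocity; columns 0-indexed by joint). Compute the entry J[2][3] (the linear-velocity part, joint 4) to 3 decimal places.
-6.830

axis z_3 = (0.2500,0.8660,-0.4330); lever o_n−o_3 = (8.8481,3.3301,-4.3971)
cross product → J_v[:, 3] = (-2.3660,-2.7321,-6.8301)
J_ω[:, 3] = z_3
entry J[2][3] = -6.8301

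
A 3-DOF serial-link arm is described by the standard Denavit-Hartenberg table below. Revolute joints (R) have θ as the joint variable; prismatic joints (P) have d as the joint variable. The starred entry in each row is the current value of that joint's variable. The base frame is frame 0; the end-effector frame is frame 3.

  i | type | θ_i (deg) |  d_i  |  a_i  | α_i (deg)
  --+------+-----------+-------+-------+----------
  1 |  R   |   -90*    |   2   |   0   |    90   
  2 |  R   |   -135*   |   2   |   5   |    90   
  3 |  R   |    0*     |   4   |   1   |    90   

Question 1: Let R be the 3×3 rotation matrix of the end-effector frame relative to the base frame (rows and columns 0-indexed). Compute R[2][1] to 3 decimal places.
End-effector y-axis (col 1 of R) = (-0.0000,0.7071,0.7071)
R[2][1] = 0.7071

0.707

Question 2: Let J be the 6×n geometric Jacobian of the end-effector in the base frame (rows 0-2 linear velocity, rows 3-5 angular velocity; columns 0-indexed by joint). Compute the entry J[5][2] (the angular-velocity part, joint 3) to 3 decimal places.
axis z_2 = (-0.0000,0.7071,0.7071); lever o_n−o_2 = (-0.0000,3.5355,2.1213)
cross product → J_v[:, 2] = (-1.0000,-0.0000,0.0000)
J_ω[:, 2] = z_2
entry J[5][2] = 0.7071

0.707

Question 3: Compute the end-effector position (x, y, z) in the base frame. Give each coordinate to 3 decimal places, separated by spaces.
-2.000 7.071 0.586

after link 1: o_1 = (0.0000, 0.0000, 2.0000)
after link 2: o_2 = (-2.0000, 3.5355, -1.5355)
after link 3: o_3 = (-2.0000, 7.0711, 0.5858)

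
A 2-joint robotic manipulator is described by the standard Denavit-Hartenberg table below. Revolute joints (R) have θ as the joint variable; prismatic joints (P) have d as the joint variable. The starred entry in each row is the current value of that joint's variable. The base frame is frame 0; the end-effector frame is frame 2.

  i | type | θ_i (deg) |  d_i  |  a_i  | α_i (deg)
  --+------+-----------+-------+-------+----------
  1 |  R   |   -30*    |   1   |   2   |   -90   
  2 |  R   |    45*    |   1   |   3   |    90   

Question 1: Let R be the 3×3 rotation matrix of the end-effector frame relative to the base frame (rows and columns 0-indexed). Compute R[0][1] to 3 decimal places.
0.500

End-effector y-axis (col 1 of R) = (0.5000,0.8660,0.0000)
R[0][1] = 0.5000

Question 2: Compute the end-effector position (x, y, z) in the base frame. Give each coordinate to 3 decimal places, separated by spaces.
after link 1: o_1 = (1.7321, -1.0000, 1.0000)
after link 2: o_2 = (4.0692, -1.1946, -1.1213)

4.069 -1.195 -1.121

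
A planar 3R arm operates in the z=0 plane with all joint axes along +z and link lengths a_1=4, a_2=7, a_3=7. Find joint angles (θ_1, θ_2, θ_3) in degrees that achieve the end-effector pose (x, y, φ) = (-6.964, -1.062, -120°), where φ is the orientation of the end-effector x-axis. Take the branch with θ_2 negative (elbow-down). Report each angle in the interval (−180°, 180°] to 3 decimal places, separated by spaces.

wrist centre = target − a_3·(cos φ, sin φ) = (-3.4640, 5.0002)
cos θ_2 = (37.0011−4²−7²)/(2·4·7) = -0.5000; θ_2 = -119.9987° (elbow-down)
β = atan2(5.0002,-3.4640) = 124.7133°; ψ = atan2(-6.0623,0.5001) = -85.2838°
θ_1 = β − ψ = 209.9971°
θ_3 = φ − θ_1 − θ_2 = 150.0017° (wrapped to (-180°,180°])

-150.003 -119.999 150.002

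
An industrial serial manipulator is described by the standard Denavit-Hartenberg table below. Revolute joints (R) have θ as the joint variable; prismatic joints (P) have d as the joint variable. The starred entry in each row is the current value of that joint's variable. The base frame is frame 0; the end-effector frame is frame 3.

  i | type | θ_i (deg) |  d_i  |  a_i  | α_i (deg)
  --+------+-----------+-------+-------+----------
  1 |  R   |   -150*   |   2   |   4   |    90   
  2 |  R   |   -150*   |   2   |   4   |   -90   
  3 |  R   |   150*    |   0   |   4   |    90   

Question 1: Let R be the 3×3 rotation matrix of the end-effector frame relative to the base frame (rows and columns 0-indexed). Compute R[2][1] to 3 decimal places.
End-effector y-axis (col 1 of R) = (-0.4330,-0.2500,-0.8660)
R[2][1] = -0.8660

-0.866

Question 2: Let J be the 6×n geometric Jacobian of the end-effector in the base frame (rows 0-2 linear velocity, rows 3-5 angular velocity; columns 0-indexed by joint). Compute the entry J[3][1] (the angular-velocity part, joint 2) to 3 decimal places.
axis z_1 = (-0.5000,0.8660,0.0000); lever o_n−o_1 = (0.4019,0.2321,-0.2679)
cross product → J_v[:, 1] = (-0.2321,-0.1340,-0.4641)
J_ω[:, 1] = z_1
entry J[3][1] = -0.5000

-0.500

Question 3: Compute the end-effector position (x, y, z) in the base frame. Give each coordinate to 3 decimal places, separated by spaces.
-3.062 -1.768 1.732

after link 1: o_1 = (-3.4641, -2.0000, 2.0000)
after link 2: o_2 = (-1.4641, 1.4641, 0.0000)
after link 3: o_3 = (-3.0622, -1.7679, 1.7321)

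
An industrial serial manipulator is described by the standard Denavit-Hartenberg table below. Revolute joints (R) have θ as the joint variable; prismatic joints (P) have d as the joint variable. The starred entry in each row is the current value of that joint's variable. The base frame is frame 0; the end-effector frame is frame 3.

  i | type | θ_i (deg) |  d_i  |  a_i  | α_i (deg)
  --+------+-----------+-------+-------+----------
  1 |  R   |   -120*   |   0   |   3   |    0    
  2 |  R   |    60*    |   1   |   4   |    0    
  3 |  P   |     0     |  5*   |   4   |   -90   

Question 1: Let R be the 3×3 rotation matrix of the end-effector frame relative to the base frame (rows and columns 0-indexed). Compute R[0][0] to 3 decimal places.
End-effector x-axis (col 0 of R) = (0.5000,-0.8660,0.0000)
R[0][0] = 0.5000

0.500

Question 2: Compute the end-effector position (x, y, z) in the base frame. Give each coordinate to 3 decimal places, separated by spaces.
after link 1: o_1 = (-1.5000, -2.5981, 0.0000)
after link 2: o_2 = (0.5000, -6.0622, 1.0000)
after link 3: o_3 = (2.5000, -9.5263, 6.0000)

2.500 -9.526 6.000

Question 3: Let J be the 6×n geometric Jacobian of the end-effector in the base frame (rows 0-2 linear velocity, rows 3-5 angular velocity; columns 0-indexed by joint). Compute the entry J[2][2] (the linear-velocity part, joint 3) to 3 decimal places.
1.000

prismatic axis z_2 = (0.0000,0.0000,1.0000)
J_v[:, 2] = z_2; J_ω[:, 2] = (0,0,0)
entry J[2][2] = 1.0000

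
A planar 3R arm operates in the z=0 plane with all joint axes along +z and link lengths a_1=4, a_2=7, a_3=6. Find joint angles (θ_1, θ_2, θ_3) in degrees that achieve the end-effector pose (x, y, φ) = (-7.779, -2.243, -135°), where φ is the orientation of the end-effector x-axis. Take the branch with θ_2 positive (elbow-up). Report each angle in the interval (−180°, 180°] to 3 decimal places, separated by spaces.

30.013 149.996 44.991

wrist centre = target − a_3·(cos φ, sin φ) = (-3.5364, 1.9996)
cos θ_2 = (16.5044−4²−7²)/(2·4·7) = -0.8660; θ_2 = 149.9963° (elbow-up)
β = atan2(1.9996,-3.5364) = 150.5139°; ψ = atan2(3.5004,-2.0619) = 120.5007°
θ_1 = β − ψ = 30.0132°
θ_3 = φ − θ_1 − θ_2 = 44.9905° (wrapped to (-180°,180°])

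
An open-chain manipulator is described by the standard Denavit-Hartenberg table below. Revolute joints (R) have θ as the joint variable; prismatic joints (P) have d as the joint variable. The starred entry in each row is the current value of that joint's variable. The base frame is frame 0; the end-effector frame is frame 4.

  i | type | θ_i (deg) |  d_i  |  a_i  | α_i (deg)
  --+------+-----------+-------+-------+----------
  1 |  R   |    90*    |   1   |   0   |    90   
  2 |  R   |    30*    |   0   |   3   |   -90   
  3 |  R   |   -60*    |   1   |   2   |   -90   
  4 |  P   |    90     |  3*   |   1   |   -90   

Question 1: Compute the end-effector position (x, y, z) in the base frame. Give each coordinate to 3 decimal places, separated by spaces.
after link 1: o_1 = (0.0000, 0.0000, 1.0000)
after link 2: o_2 = (0.0000, 2.5981, 2.5000)
after link 3: o_3 = (1.7321, 2.9641, 3.8660)
after link 4: o_4 = (0.2321, 5.7141, 4.2990)

0.232 5.714 4.299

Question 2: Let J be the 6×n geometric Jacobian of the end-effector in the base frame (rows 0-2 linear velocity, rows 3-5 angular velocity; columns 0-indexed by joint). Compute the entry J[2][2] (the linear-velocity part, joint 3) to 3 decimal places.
axis z_2 = (-0.0000,-0.5000,0.8660); lever o_n−o_2 = (0.2321,3.1160,1.7990)
cross product → J_v[:, 2] = (-3.5981,0.2010,0.1160)
J_ω[:, 2] = z_2
entry J[2][2] = 0.1160

0.116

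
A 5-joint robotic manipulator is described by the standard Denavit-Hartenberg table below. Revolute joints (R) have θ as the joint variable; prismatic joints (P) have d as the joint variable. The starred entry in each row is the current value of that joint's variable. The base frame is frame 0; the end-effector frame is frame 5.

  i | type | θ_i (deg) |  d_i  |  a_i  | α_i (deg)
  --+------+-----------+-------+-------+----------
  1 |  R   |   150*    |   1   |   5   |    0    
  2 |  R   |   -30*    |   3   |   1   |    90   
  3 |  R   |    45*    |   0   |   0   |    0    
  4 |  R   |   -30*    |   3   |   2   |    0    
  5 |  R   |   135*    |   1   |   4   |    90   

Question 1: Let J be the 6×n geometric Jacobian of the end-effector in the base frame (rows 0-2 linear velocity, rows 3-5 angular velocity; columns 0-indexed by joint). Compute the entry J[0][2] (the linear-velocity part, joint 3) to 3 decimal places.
axis z_2 = (0.8660,0.5000,0.0000); lever o_n−o_2 = (4.2302,0.6730,2.5176)
cross product → J_v[:, 2] = (1.2588,-2.1803,-1.5322)
J_ω[:, 2] = z_2
entry J[0][2] = 1.2588

1.259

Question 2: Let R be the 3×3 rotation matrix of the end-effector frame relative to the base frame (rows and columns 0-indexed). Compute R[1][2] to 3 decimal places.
0.433

End-effector z-axis (col 2 of R) = (-0.2500,0.4330,0.8660)
R[1][2] = 0.4330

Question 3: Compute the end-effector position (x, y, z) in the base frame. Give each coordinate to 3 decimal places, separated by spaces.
after link 1: o_1 = (-4.3301, 2.5000, 1.0000)
after link 2: o_2 = (-4.8301, 3.3660, 4.0000)
after link 3: o_3 = (-4.8301, 3.3660, 4.0000)
after link 4: o_4 = (-3.1980, 6.5391, 4.5176)
after link 5: o_5 = (-0.5999, 4.0391, 6.5176)

-0.600 4.039 6.518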